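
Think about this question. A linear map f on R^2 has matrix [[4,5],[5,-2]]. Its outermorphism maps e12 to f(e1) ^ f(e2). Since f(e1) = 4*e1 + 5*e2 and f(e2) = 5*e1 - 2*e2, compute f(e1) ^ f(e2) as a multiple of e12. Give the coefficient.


The outermorphism of a linear map f sends e1^e2 to f(e1)^f(e2).
f(e1) = 4*e1 + 5*e2
f(e2) = 5*e1 - 2*e2
f(e1) ^ f(e2) = (4*e1 + 5*e2) ^ (5*e1 - 2*e2)
= 4*(-2)*e12 + 5*5*e21
= (-8 - 25)*e12
= -33*e12
Coefficient = -33


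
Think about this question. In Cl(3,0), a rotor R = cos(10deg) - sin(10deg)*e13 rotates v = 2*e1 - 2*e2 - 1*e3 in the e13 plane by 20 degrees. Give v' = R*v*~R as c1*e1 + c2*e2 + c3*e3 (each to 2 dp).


Rotor R = cos(10deg) - sin(10deg)*e13
Rotation angle theta = 2 * 10 = 20 degrees in the e13 plane (e1 -> e3).
The component perpendicular to the plane (e2) is invariant: v'_2 = v2 = -2.00
cos(20deg) = 0.9397, sin(20deg) = 0.3420
v'_1 = v1*cos(theta) - v3*sin(theta) = 2*0.9397 - (-1)*0.3420 = 2.22
v'_3 = v1*sin(theta) + v3*cos(theta) = 2*0.3420 + (-1)*0.9397 = -0.26
v' = 2.22*e1 - 2.00*e2 - 0.26*e3


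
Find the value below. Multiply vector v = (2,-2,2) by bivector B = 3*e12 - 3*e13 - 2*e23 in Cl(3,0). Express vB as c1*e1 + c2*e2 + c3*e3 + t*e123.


vB has grade-1 (vector) and grade-3 (trivector) parts: vB = (v _| B) + (v ^ B).
Vector part <vB>_1:
  e1: -v2*b12 - v3*b13 = -(-2)*(3) - (2)*(-3) = 12
  e2: v1*b12 - v3*b23 = (2)*(3) - (2)*(-2) = 10
  e3: v1*b13 + v2*b23 = (2)*(-3) + (-2)*(-2) = -2
Trivector part <vB>_3:
  e123: v1*b23 - v2*b13 + v3*b12 = (2)*(-2) - (-2)*(-3) + (2)*(3) = -4
vB = 12*e1 + 10*e2 - 2*e3 - 4*e123


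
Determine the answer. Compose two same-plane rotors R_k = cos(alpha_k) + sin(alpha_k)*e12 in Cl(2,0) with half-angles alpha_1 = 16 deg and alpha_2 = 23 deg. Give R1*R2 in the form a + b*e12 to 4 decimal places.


Same-plane rotors commute and their half-angles add:
R1*R2 = cos(a1 + a2) + sin(a1 + a2)*e12.
a1 + a2 = 16 + 23 = 39 deg
cos(39 deg) = 0.7771
sin(39 deg) = 0.6293
R1*R2 = 0.7771 + 0.6293*e12


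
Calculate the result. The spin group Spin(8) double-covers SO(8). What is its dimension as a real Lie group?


Spin(n) double-covers SO(n); both have Lie algebra so(n) of dimension n(n-1)/2.
n = 8
n(n-1) = 8 * 7 = 56
dim Spin(8) = 56/2 = 28


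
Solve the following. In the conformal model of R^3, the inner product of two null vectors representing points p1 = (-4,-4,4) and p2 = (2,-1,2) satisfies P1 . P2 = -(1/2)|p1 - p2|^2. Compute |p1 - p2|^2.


p1 - p2 = (-6, -3, 2)
|p1 - p2|^2 = (-6)^2 + (-3)^2 + 2^2
= 36 + 9 + 4
= 49


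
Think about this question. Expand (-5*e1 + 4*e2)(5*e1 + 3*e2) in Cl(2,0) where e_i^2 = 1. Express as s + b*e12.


Expand: (-5*e1 + 4*e2)(5*e1 + 3*e2)
= (-5)*5*e1e1 + (-5)*3*e1e2 + 4*5*e2e1 + 4*3*e2e2
Using e1^2 = e2^2 = 1, e2e1 = -e1e2:
Scalar part s = (-5)*5 + 4*3 = -25 + 12 = -13
Bivector part b = (-5)*3 - 4*5 = -15 - 20 = -35
uv = -13 - 35*e12


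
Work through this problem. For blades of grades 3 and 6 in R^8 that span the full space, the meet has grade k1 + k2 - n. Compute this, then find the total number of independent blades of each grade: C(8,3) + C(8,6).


Meet grade = grade(A) + grade(B) - n
= 3 + 6 - 8 = 1
C(8,3) = 56
C(8,6) = 28
dim_A + dim_B = 56 + 28 = 84


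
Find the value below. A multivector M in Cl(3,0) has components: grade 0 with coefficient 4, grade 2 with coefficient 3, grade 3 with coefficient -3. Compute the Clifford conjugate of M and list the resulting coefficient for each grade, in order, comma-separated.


Clifford conjugate sign for grade k: (-1)^(k(k+1)/2)
Grade 0: (-1)^(0*1/2) = (-1)^0 = 1, coeff 4 -> 4
Grade 2: (-1)^(2*3/2) = (-1)^3 = -1, coeff 3 -> -3
Grade 3: (-1)^(3*4/2) = (-1)^6 = 1, coeff -3 -> -3
Conjugated coefficients: 4, -3, -3


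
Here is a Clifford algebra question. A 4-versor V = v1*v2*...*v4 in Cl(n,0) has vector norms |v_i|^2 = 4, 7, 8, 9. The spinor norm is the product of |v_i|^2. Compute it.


Spinor norm N(V) = |v1|^2 * |v2|^2 * ... * |v4|^2
= 4 * 7 * 8 * 9
Running product: 4, 28, 224, 2016
N(V) = 2016


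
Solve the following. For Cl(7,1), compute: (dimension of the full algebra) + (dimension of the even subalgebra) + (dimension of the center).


n = 7 + 1 = 8
Total dim = 2^8 = 256
Even subalgebra dim = 2^7 = 128
n is even, so center dim = 1
Sum = 256 + 128 + 1 = 385


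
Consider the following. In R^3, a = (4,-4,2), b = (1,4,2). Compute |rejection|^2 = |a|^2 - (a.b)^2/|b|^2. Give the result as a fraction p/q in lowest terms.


|a|^2 = 4^2 + (-4)^2 + 2^2 = 36
|b|^2 = 1^2 + 4^2 + 2^2 = 21
a . b = 4*1 + (-4)*4 + 2*2 = -8
(a.b)^2 = (-8)^2 = 64
|rej|^2 = 36 - 64/21
= (756 - 64)/21
= 692/21
In lowest terms: 692/21


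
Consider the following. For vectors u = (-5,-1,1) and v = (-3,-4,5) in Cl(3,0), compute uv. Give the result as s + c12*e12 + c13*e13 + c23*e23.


In Cl(3,0): e_i^2 = 1, e_ie_j = -e_je_i for i != j.
Scalar part = u . v = (-5)*(-3) + (-1)*(-4) + 1*5
= 15 + 4 + 5 = 24
e12 coeff = (-5)*(-4) - (-1)*(-3) = 20 - 3 = 17
e13 coeff = (-5)*5 - 1*(-3) = -25 - (-3) = -22
e23 coeff = (-1)*5 - 1*(-4) = -5 - (-4) = -1
uv = 24 + 17*e12 - 22*e13 - 1*e23


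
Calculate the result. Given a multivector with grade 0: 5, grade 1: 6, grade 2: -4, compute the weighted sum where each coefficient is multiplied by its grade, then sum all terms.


Grade-weighted sum = sum of grade_k * coefficient_k
0*5 = 0
1*6 = 6
2*(-4) = -8
Total = 0 + 6 + (-8) = -2


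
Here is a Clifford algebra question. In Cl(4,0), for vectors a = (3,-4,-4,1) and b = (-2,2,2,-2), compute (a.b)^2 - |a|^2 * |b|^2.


a . b = 3*(-2) + (-4)*2 + (-4)*2 + 1*(-2)
= -6 + (-8) + (-8) + (-2) = -24
|a|^2 = 3^2 + (-4)^2 + (-4)^2 + 1^2 = 42
|b|^2 = (-2)^2 + 2^2 + 2^2 + (-2)^2 = 16
(a.b)^2 = (-24)^2 = 576
|a|^2 * |b|^2 = 42 * 16 = 672
Result = 576 - 672 = -96


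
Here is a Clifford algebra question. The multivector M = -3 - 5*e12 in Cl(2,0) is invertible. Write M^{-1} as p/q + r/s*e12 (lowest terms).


M = -3 - 5*e12, where e12^2 = -1.
Since M commutes with its reverse ~M = a - b*e12, M * ~M = a^2 - b^2*e12^2 = a^2 + b^2.
So M^{-1} = ~M / (a^2 + b^2) = (a - b*e12)/(a^2 + b^2).
a^2 + b^2 = 9 + 25 = 34
Scalar part = -3/34 = -3/34
Bivector coeff = 5/34 = 5/34
M^{-1} = -3/34 + 5/34*e12


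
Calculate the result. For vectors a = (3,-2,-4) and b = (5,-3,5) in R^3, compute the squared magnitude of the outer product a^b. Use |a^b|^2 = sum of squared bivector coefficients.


a wedge b = (a1*b2 - a2*b1)*e12 + (a1*b3 - a3*b1)*e13 + (a2*b3 - a3*b2)*e23
e12 coeff: 3*(-3) - (-2)*5 = -9 - (-10) = 1
e13 coeff: 3*5 - (-4)*5 = 15 - (-20) = 35
e23 coeff: (-2)*5 - (-4)*(-3) = -10 - 12 = -22
|a wedge b|^2 = 1^2 + 35^2 + (-22)^2
= 1 + 1225 + 484
= 1710


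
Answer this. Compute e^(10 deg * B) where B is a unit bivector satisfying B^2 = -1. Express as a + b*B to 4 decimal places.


For a unit bivector B with B^2 = -1, the exponential series gives
e^(theta*B) = cos(theta) + sin(theta)*B (the GA analogue of Euler's formula).
theta = 10 degrees = 0.174533 rad
cos(10 deg) = 0.9848
sin(10 deg) = 0.1736
exp(theta*B) = 0.9848 + 0.1736*B


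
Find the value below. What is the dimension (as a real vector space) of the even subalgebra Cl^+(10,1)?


Even subalgebra dimension = 2^(n-1)
n = 10 + 1 = 11
2^(11 - 1) = 2^10 = 1024
Verification: sum of C(11,k) for even k = 1 + 55 + 330 + 462 + 165 + 11 = 1024
Result = 1024


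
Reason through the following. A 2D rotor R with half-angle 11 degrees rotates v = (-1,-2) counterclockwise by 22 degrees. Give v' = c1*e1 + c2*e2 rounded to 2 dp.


Rotor R = cos(11deg) - sin(11deg)*e12
Rotation angle theta = 2 * 11 = 22 degrees
v' = R*v*~R rotates v by theta.
cos(22deg) = 0.9272, sin(22deg) = 0.3746
v'_1 = -1*cos(22deg) - (-2)*sin(22deg)
= -1*0.9272 - (-2)*0.3746
= -0.18
v'_2 = -1*sin(22deg) + (-2)*cos(22deg)
= -1*0.3746 + (-2)*0.9272
= -2.23
v' = -0.18*e1 - 2.23*e2


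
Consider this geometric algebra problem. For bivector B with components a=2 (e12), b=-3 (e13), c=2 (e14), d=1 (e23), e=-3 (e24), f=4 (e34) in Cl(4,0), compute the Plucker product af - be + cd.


Plucker relation: af - be + cd
a*f = 2*4 = 8
b*e = (-3)*(-3) = 9
c*d = 2*1 = 2
af - be + cd = 8 - 9 + 2
= 1


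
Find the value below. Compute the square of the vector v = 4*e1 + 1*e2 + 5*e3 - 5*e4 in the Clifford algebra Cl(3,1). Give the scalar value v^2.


v^2 = sum of c_i^2 * e_i^2
Positive signature terms (e_i^2 = +1): 4^2 + 1^2 + 5^2 = 42
Negative signature terms (e_j^2 = -1): (-5)^2 = 25
v^2 = 42 - 25 = 17


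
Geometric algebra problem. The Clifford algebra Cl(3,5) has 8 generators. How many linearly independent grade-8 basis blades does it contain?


Number of grade-k basis blades in Cl(p,q) with n = p + q is C(n, k).
n = 3 + 5 = 8
C(8, 8) = 8! / (8! * 0!)
= 40320 / (40320 * 1)
= 1


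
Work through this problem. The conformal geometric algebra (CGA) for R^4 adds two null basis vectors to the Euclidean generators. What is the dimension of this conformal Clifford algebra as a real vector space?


The conformal model of R^4 uses Cl(5,1): the 4 Euclidean generators plus two extra orthogonal generators e+ (e+^2 = +1) and e- (e-^2 = -1), from which the null vectors e0, einf are built.
Number of generators m = 4 + 2 = 6.
dim Cl(p,q) = 2^m = 2^6 = 64


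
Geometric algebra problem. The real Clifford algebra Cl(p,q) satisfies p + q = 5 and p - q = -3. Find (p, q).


We need p + q = 5 and p - q = -3.
Adding: 2p = 5 + (-3) = 2, so p = 1.
Then q = 5 - 1 = 4.
(p, q) = (1, 4)


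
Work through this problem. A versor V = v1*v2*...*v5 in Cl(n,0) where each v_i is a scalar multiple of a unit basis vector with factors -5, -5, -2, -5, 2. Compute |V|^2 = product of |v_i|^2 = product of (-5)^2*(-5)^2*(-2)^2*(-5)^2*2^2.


Each vector v_i has |v_i|^2 = s_i^2
Squared scales: (-5)^2 = 25, (-5)^2 = 25, (-2)^2 = 4, (-5)^2 = 25, 2^2 = 4
|V|^2 = 25 * 25 * 4 * 25 * 4
= 250000


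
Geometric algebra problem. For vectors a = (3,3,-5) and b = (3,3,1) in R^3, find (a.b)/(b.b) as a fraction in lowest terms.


Projection coefficient = (a . b) / (b . b)
a . b = 3*3 + 3*3 + (-5)*1
= 9 + 9 + (-5) = 13
b . b = 3^2 + 3^2 + 1^2
= 9 + 9 + 1 = 19
Coefficient = 13/19
In lowest terms: 13/19


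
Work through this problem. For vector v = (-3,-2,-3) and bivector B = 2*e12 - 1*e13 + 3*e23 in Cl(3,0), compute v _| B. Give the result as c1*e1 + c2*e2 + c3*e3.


Left contraction v _| B = <vB>_1 (grade-1 part of the geometric product vB).
Using e1_|e12 = e2, e2_|e12 = -e1, e1_|e13 = e3, e3_|e13 = -e1, e2_|e23 = e3, e3_|e23 = -e2:
e1 coeff: -v2*b12 - v3*b13 = -(-2)*(2) - (-3)*(-1) = 1
e2 coeff: v1*b12 - v3*b23 = (-3)*(2) - (-3)*(3) = 3
e3 coeff: v1*b13 + v2*b23 = (-3)*(-1) + (-2)*(3) = -3
v _| B = 1*e1 + 3*e2 - 3*e3


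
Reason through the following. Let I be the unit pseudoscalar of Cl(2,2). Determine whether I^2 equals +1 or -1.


The pseudoscalar I = e1...e_n (product of all n generators) of Cl(p,q) satisfies I^2 = (-1)^(q + n(n-1)/2).
p = 2, q = 2, n = p + q = 4
n(n-1)/2 = 4 * 3 / 2 = 6
Exponent = q + n(n-1)/2 = 2 + 6 = 8
I^2 = (-1)^8 = +1


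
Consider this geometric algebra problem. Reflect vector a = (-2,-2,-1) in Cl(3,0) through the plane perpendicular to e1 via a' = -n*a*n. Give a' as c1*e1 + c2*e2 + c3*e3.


Reflection formula: a' = -n*a*n, with n = e1 (unit vector, n^2 = 1).
For reflection through hyperplane perp to e1:
The component along e1 flips sign, others stay.
a = (-2, -2, -1)
a' = (2, -2, -1)
a' = 2*e1 - 2*e2 - 1*e3


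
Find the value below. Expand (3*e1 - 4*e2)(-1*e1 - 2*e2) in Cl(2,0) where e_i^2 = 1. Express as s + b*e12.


Expand: (3*e1 - 4*e2)(-1*e1 - 2*e2)
= 3*(-1)*e1e1 + 3*(-2)*e1e2 + (-4)*(-1)*e2e1 + (-4)*(-2)*e2e2
Using e1^2 = e2^2 = 1, e2e1 = -e1e2:
Scalar part s = 3*(-1) + (-4)*(-2) = -3 + 8 = 5
Bivector part b = 3*(-2) - (-4)*(-1) = -6 - 4 = -10
uv = 5 - 10*e12


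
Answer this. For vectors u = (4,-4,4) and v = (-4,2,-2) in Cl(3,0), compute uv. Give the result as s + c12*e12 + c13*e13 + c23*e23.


In Cl(3,0): e_i^2 = 1, e_ie_j = -e_je_i for i != j.
Scalar part = u . v = 4*(-4) + (-4)*2 + 4*(-2)
= -16 + (-8) + (-8) = -32
e12 coeff = 4*2 - (-4)*(-4) = 8 - 16 = -8
e13 coeff = 4*(-2) - 4*(-4) = -8 - (-16) = 8
e23 coeff = (-4)*(-2) - 4*2 = 8 - 8 = 0
uv = -32 - 8*e12 + 8*e13 + 0*e23


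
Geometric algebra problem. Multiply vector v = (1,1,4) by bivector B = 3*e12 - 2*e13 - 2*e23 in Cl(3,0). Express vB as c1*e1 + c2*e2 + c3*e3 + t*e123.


vB has grade-1 (vector) and grade-3 (trivector) parts: vB = (v _| B) + (v ^ B).
Vector part <vB>_1:
  e1: -v2*b12 - v3*b13 = -(1)*(3) - (4)*(-2) = 5
  e2: v1*b12 - v3*b23 = (1)*(3) - (4)*(-2) = 11
  e3: v1*b13 + v2*b23 = (1)*(-2) + (1)*(-2) = -4
Trivector part <vB>_3:
  e123: v1*b23 - v2*b13 + v3*b12 = (1)*(-2) - (1)*(-2) + (4)*(3) = 12
vB = 5*e1 + 11*e2 - 4*e3 + 12*e123


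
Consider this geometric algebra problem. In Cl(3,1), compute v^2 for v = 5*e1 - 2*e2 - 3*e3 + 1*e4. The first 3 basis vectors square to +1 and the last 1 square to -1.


v^2 = sum of c_i^2 * e_i^2
Positive signature terms (e_i^2 = +1): 5^2 + (-2)^2 + (-3)^2 = 38
Negative signature terms (e_j^2 = -1): 1^2 = 1
v^2 = 38 - 1 = 37


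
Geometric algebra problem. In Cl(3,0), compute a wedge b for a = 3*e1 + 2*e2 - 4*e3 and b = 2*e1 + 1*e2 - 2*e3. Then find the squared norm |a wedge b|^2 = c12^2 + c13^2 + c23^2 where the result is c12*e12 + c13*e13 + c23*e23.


a wedge b = (a1*b2 - a2*b1)*e12 + (a1*b3 - a3*b1)*e13 + (a2*b3 - a3*b2)*e23
e12 coeff: 3*1 - 2*2 = 3 - 4 = -1
e13 coeff: 3*(-2) - (-4)*2 = -6 - (-8) = 2
e23 coeff: 2*(-2) - (-4)*1 = -4 - (-4) = 0
|a wedge b|^2 = (-1)^2 + 2^2 + 0^2
= 1 + 4 + 0
= 5


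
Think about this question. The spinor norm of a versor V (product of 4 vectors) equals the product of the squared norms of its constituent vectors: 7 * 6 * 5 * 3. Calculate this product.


Spinor norm N(V) = |v1|^2 * |v2|^2 * ... * |v4|^2
= 7 * 6 * 5 * 3
Running product: 7, 42, 210, 630
N(V) = 630


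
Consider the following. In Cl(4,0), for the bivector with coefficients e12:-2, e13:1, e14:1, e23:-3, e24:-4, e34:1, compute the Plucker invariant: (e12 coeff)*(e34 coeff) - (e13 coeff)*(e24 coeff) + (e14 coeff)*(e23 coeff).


Plucker relation: af - be + cd
a*f = (-2)*1 = -2
b*e = 1*(-4) = -4
c*d = 1*(-3) = -3
af - be + cd = -2 - (-4) + (-3)
= -1


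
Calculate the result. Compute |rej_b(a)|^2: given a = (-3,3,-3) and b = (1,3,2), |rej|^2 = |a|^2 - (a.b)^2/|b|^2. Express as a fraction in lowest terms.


|a|^2 = (-3)^2 + 3^2 + (-3)^2 = 27
|b|^2 = 1^2 + 3^2 + 2^2 = 14
a . b = (-3)*1 + 3*3 + (-3)*2 = 0
(a.b)^2 = 0^2 = 0
|rej|^2 = 27 - 0/14
= (378 - 0)/14
= 378/14
In lowest terms: 27/1


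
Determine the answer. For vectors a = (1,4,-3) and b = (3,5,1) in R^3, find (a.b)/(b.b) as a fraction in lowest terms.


Projection coefficient = (a . b) / (b . b)
a . b = 1*3 + 4*5 + (-3)*1
= 3 + 20 + (-3) = 20
b . b = 3^2 + 5^2 + 1^2
= 9 + 25 + 1 = 35
Coefficient = 20/35
In lowest terms: 4/7


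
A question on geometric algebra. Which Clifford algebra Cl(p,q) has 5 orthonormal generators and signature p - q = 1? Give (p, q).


We need p + q = 5 and p - q = 1.
Adding: 2p = 5 + 1 = 6, so p = 3.
Then q = 5 - 3 = 2.
(p, q) = (3, 2)


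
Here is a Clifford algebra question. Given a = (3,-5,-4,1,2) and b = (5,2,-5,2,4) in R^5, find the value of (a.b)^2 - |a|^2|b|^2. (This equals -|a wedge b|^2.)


a . b = 3*5 + (-5)*2 + (-4)*(-5) + 1*2 + 2*4
= 15 + (-10) + 20 + 2 + 8 = 35
|a|^2 = 3^2 + (-5)^2 + (-4)^2 + 1^2 + 2^2 = 55
|b|^2 = 5^2 + 2^2 + (-5)^2 + 2^2 + 4^2 = 74
(a.b)^2 = 35^2 = 1225
|a|^2 * |b|^2 = 55 * 74 = 4070
Result = 1225 - 4070 = -2845


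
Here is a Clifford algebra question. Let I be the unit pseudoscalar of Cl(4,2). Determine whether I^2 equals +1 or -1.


The pseudoscalar I = e1...e_n (product of all n generators) of Cl(p,q) satisfies I^2 = (-1)^(q + n(n-1)/2).
p = 4, q = 2, n = p + q = 6
n(n-1)/2 = 6 * 5 / 2 = 15
Exponent = q + n(n-1)/2 = 2 + 15 = 17
I^2 = (-1)^17 = -1


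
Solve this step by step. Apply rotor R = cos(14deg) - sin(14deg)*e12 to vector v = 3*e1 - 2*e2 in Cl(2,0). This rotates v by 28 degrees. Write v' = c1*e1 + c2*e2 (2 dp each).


Rotor R = cos(14deg) - sin(14deg)*e12
Rotation angle theta = 2 * 14 = 28 degrees
v' = R*v*~R rotates v by theta.
cos(28deg) = 0.8829, sin(28deg) = 0.4695
v'_1 = 3*cos(28deg) - (-2)*sin(28deg)
= 3*0.8829 - (-2)*0.4695
= 3.59
v'_2 = 3*sin(28deg) + (-2)*cos(28deg)
= 3*0.4695 + (-2)*0.8829
= -0.36
v' = 3.59*e1 - 0.36*e2


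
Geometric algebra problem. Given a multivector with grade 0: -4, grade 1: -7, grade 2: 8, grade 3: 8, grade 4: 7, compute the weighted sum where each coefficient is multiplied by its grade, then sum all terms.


Grade-weighted sum = sum of grade_k * coefficient_k
0*(-4) = 0
1*(-7) = -7
2*8 = 16
3*8 = 24
4*7 = 28
Total = 0 + (-7) + 16 + 24 + 28 = 61


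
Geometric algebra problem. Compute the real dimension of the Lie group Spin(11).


Spin(n) double-covers SO(n); both have Lie algebra so(n) of dimension n(n-1)/2.
n = 11
n(n-1) = 11 * 10 = 110
dim Spin(11) = 110/2 = 55


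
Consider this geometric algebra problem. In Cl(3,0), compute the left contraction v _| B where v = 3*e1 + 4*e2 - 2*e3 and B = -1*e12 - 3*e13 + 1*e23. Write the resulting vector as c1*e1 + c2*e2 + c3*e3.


Left contraction v _| B = <vB>_1 (grade-1 part of the geometric product vB).
Using e1_|e12 = e2, e2_|e12 = -e1, e1_|e13 = e3, e3_|e13 = -e1, e2_|e23 = e3, e3_|e23 = -e2:
e1 coeff: -v2*b12 - v3*b13 = -(4)*(-1) - (-2)*(-3) = -2
e2 coeff: v1*b12 - v3*b23 = (3)*(-1) - (-2)*(1) = -1
e3 coeff: v1*b13 + v2*b23 = (3)*(-3) + (4)*(1) = -5
v _| B = -2*e1 - 1*e2 - 5*e3


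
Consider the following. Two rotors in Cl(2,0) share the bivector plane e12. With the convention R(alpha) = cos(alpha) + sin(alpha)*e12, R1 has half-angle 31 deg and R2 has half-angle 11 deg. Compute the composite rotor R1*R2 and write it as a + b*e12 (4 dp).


Same-plane rotors commute and their half-angles add:
R1*R2 = cos(a1 + a2) + sin(a1 + a2)*e12.
a1 + a2 = 31 + 11 = 42 deg
cos(42 deg) = 0.7431
sin(42 deg) = 0.6691
R1*R2 = 0.7431 + 0.6691*e12


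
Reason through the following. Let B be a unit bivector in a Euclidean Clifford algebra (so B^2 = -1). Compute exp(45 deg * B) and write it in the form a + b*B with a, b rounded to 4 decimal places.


For a unit bivector B with B^2 = -1, the exponential series gives
e^(theta*B) = cos(theta) + sin(theta)*B (the GA analogue of Euler's formula).
theta = 45 degrees = 0.785398 rad
cos(45 deg) = 0.7071
sin(45 deg) = 0.7071
exp(theta*B) = 0.7071 + 0.7071*B


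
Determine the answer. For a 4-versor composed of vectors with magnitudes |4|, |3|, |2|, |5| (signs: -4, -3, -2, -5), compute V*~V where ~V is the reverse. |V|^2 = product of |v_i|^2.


Each vector v_i has |v_i|^2 = s_i^2
Squared scales: (-4)^2 = 16, (-3)^2 = 9, (-2)^2 = 4, (-5)^2 = 25
|V|^2 = 16 * 9 * 4 * 25
= 14400


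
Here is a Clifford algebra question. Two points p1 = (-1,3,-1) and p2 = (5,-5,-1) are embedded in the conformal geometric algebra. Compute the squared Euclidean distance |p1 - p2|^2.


p1 - p2 = (-6, 8, 0)
|p1 - p2|^2 = (-6)^2 + 8^2 + 0^2
= 36 + 64 + 0
= 100


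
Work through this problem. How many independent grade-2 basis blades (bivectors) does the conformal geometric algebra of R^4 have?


The conformal model of R^4 uses Cl(5,1) with m = 4 + 2 = 6 generators.
Number of grade-2 blades = C(m, 2) = C(6, 2)
= 6*5/2 = 15


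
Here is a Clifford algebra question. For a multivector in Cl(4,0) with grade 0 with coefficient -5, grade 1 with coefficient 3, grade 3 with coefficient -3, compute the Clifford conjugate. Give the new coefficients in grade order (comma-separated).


Clifford conjugate sign for grade k: (-1)^(k(k+1)/2)
Grade 0: (-1)^(0*1/2) = (-1)^0 = 1, coeff -5 -> -5
Grade 1: (-1)^(1*2/2) = (-1)^1 = -1, coeff 3 -> -3
Grade 3: (-1)^(3*4/2) = (-1)^6 = 1, coeff -3 -> -3
Conjugated coefficients: -5, -3, -3


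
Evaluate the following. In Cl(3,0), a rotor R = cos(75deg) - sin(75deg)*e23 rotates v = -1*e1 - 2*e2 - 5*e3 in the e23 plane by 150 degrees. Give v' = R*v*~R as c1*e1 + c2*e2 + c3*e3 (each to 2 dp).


Rotor R = cos(75deg) - sin(75deg)*e23
Rotation angle theta = 2 * 75 = 150 degrees in the e23 plane (e2 -> e3).
The component perpendicular to the plane (e1) is invariant: v'_1 = v1 = -1.00
cos(150deg) = -0.8660, sin(150deg) = 0.5000
v'_2 = v2*cos(theta) - v3*sin(theta) = -2*(-0.8660) - (-5)*0.5000 = 4.23
v'_3 = v2*sin(theta) + v3*cos(theta) = -2*0.5000 + (-5)*(-0.8660) = 3.33
v' = -1.00*e1 + 4.23*e2 + 3.33*e3


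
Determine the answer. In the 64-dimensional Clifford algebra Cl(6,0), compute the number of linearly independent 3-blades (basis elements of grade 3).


Number of grade-k basis blades in Cl(p,q) with n = p + q is C(n, k).
n = 6 + 0 = 6
C(6, 3) = 6! / (3! * 3!)
= 720 / (6 * 6)
= 20


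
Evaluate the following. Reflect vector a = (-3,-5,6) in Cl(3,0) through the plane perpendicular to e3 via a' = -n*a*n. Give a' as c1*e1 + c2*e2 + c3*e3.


Reflection formula: a' = -n*a*n, with n = e3 (unit vector, n^2 = 1).
For reflection through hyperplane perp to e3:
The component along e3 flips sign, others stay.
a = (-3, -5, 6)
a' = (-3, -5, -6)
a' = -3*e1 - 5*e2 - 6*e3


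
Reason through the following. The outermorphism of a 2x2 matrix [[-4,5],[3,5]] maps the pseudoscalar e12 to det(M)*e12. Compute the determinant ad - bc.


The outermorphism of a linear map f sends e1^e2 to f(e1)^f(e2).
f(e1) = -4*e1 + 3*e2
f(e2) = 5*e1 + 5*e2
f(e1) ^ f(e2) = (-4*e1 + 3*e2) ^ (5*e1 + 5*e2)
= (-4)*5*e12 + 3*5*e21
= (-20 - 15)*e12
= -35*e12
Coefficient = -35


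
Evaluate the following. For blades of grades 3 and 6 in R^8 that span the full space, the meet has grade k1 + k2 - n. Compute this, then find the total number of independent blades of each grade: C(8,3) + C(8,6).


Meet grade = grade(A) + grade(B) - n
= 3 + 6 - 8 = 1
C(8,3) = 56
C(8,6) = 28
dim_A + dim_B = 56 + 28 = 84


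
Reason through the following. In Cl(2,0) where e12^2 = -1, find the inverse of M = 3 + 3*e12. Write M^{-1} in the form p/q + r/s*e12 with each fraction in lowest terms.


M = 3 + 3*e12, where e12^2 = -1.
Since M commutes with its reverse ~M = a - b*e12, M * ~M = a^2 - b^2*e12^2 = a^2 + b^2.
So M^{-1} = ~M / (a^2 + b^2) = (a - b*e12)/(a^2 + b^2).
a^2 + b^2 = 9 + 9 = 18
Scalar part = 3/18 = 1/6
Bivector coeff = -3/18 = -1/6
M^{-1} = 1/6 - 1/6*e12


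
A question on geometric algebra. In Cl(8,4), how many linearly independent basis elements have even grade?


Even subalgebra dimension = 2^(n-1)
n = 8 + 4 = 12
2^(12 - 1) = 2^11 = 2048
Verification: sum of C(12,k) for even k = 1 + 66 + 495 + 924 + 495 + 66 + 1 = 2048
Result = 2048


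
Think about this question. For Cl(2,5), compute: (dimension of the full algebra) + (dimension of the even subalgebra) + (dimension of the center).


n = 2 + 5 = 7
Total dim = 2^7 = 128
Even subalgebra dim = 2^6 = 64
n is odd, so center dim = 2
Sum = 128 + 64 + 2 = 194


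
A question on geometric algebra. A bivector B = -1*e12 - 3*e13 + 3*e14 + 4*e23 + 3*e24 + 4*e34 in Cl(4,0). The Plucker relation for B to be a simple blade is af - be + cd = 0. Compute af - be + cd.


Plucker relation: af - be + cd
a*f = (-1)*4 = -4
b*e = (-3)*3 = -9
c*d = 3*4 = 12
af - be + cd = -4 - (-9) + 12
= 17


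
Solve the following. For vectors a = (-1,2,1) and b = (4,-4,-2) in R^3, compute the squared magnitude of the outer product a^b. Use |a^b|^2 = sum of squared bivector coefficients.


a wedge b = (a1*b2 - a2*b1)*e12 + (a1*b3 - a3*b1)*e13 + (a2*b3 - a3*b2)*e23
e12 coeff: (-1)*(-4) - 2*4 = 4 - 8 = -4
e13 coeff: (-1)*(-2) - 1*4 = 2 - 4 = -2
e23 coeff: 2*(-2) - 1*(-4) = -4 - (-4) = 0
|a wedge b|^2 = (-4)^2 + (-2)^2 + 0^2
= 16 + 4 + 0
= 20


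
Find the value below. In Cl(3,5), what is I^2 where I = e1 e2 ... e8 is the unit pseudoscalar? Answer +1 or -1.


The pseudoscalar I = e1...e_n (product of all n generators) of Cl(p,q) satisfies I^2 = (-1)^(q + n(n-1)/2).
p = 3, q = 5, n = p + q = 8
n(n-1)/2 = 8 * 7 / 2 = 28
Exponent = q + n(n-1)/2 = 5 + 28 = 33
I^2 = (-1)^33 = -1


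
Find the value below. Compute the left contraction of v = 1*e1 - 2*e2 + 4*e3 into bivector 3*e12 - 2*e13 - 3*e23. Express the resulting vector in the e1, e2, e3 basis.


Left contraction v _| B = <vB>_1 (grade-1 part of the geometric product vB).
Using e1_|e12 = e2, e2_|e12 = -e1, e1_|e13 = e3, e3_|e13 = -e1, e2_|e23 = e3, e3_|e23 = -e2:
e1 coeff: -v2*b12 - v3*b13 = -(-2)*(3) - (4)*(-2) = 14
e2 coeff: v1*b12 - v3*b23 = (1)*(3) - (4)*(-3) = 15
e3 coeff: v1*b13 + v2*b23 = (1)*(-2) + (-2)*(-3) = 4
v _| B = 14*e1 + 15*e2 + 4*e3


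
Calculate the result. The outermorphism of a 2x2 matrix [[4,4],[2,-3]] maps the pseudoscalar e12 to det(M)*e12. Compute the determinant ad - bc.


The outermorphism of a linear map f sends e1^e2 to f(e1)^f(e2).
f(e1) = 4*e1 + 2*e2
f(e2) = 4*e1 - 3*e2
f(e1) ^ f(e2) = (4*e1 + 2*e2) ^ (4*e1 - 3*e2)
= 4*(-3)*e12 + 2*4*e21
= (-12 - 8)*e12
= -20*e12
Coefficient = -20


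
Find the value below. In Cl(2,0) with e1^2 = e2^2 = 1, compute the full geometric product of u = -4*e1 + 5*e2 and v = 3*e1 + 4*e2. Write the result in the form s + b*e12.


Expand: (-4*e1 + 5*e2)(3*e1 + 4*e2)
= (-4)*3*e1e1 + (-4)*4*e1e2 + 5*3*e2e1 + 5*4*e2e2
Using e1^2 = e2^2 = 1, e2e1 = -e1e2:
Scalar part s = (-4)*3 + 5*4 = -12 + 20 = 8
Bivector part b = (-4)*4 - 5*3 = -16 - 15 = -31
uv = 8 - 31*e12


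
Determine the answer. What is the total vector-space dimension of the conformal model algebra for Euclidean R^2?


The conformal model of R^2 uses Cl(3,1): the 2 Euclidean generators plus two extra orthogonal generators e+ (e+^2 = +1) and e- (e-^2 = -1), from which the null vectors e0, einf are built.
Number of generators m = 2 + 2 = 4.
dim Cl(p,q) = 2^m = 2^4 = 16


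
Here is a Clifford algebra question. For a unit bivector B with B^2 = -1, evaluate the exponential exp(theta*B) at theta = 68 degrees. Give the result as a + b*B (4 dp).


For a unit bivector B with B^2 = -1, the exponential series gives
e^(theta*B) = cos(theta) + sin(theta)*B (the GA analogue of Euler's formula).
theta = 68 degrees = 1.186824 rad
cos(68 deg) = 0.3746
sin(68 deg) = 0.9272
exp(theta*B) = 0.3746 + 0.9272*B


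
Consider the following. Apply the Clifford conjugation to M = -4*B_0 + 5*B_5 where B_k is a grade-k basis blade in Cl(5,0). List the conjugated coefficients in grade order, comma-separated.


Clifford conjugate sign for grade k: (-1)^(k(k+1)/2)
Grade 0: (-1)^(0*1/2) = (-1)^0 = 1, coeff -4 -> -4
Grade 5: (-1)^(5*6/2) = (-1)^15 = -1, coeff 5 -> -5
Conjugated coefficients: -4, -5


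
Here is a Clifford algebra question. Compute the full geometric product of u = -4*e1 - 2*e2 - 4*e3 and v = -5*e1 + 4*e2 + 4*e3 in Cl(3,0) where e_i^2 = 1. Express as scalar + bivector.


In Cl(3,0): e_i^2 = 1, e_ie_j = -e_je_i for i != j.
Scalar part = u . v = (-4)*(-5) + (-2)*4 + (-4)*4
= 20 + (-8) + (-16) = -4
e12 coeff = (-4)*4 - (-2)*(-5) = -16 - 10 = -26
e13 coeff = (-4)*4 - (-4)*(-5) = -16 - 20 = -36
e23 coeff = (-2)*4 - (-4)*4 = -8 - (-16) = 8
uv = -4 - 26*e12 - 36*e13 + 8*e23


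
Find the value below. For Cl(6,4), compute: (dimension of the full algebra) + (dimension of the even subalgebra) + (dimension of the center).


n = 6 + 4 = 10
Total dim = 2^10 = 1024
Even subalgebra dim = 2^9 = 512
n is even, so center dim = 1
Sum = 1024 + 512 + 1 = 1537


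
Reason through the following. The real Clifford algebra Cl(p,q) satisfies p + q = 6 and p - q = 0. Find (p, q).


We need p + q = 6 and p - q = 0.
Adding: 2p = 6 + 0 = 6, so p = 3.
Then q = 6 - 3 = 3.
(p, q) = (3, 3)


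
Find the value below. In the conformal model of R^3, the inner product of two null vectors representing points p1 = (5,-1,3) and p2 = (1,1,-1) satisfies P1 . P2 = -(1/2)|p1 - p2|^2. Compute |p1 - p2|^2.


p1 - p2 = (4, -2, 4)
|p1 - p2|^2 = 4^2 + (-2)^2 + 4^2
= 16 + 4 + 16
= 36


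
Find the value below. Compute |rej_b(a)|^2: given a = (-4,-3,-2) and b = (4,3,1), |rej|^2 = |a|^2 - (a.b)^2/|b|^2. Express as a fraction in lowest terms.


|a|^2 = (-4)^2 + (-3)^2 + (-2)^2 = 29
|b|^2 = 4^2 + 3^2 + 1^2 = 26
a . b = (-4)*4 + (-3)*3 + (-2)*1 = -27
(a.b)^2 = (-27)^2 = 729
|rej|^2 = 29 - 729/26
= (754 - 729)/26
= 25/26
In lowest terms: 25/26


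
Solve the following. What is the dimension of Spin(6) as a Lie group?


Spin(n) double-covers SO(n); both have Lie algebra so(n) of dimension n(n-1)/2.
n = 6
n(n-1) = 6 * 5 = 30
dim Spin(6) = 30/2 = 15


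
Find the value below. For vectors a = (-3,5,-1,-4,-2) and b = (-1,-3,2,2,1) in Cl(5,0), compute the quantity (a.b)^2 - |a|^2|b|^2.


a . b = (-3)*(-1) + 5*(-3) + (-1)*2 + (-4)*2 + (-2)*1
= 3 + (-15) + (-2) + (-8) + (-2) = -24
|a|^2 = (-3)^2 + 5^2 + (-1)^2 + (-4)^2 + (-2)^2 = 55
|b|^2 = (-1)^2 + (-3)^2 + 2^2 + 2^2 + 1^2 = 19
(a.b)^2 = (-24)^2 = 576
|a|^2 * |b|^2 = 55 * 19 = 1045
Result = 576 - 1045 = -469


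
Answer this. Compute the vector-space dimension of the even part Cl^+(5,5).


Even subalgebra dimension = 2^(n-1)
n = 5 + 5 = 10
2^(10 - 1) = 2^9 = 512
Verification: sum of C(10,k) for even k = 1 + 45 + 210 + 210 + 45 + 1 = 512
Result = 512


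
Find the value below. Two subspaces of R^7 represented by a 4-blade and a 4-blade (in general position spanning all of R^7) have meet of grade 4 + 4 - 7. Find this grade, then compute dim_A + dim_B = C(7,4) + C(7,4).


Meet grade = grade(A) + grade(B) - n
= 4 + 4 - 7 = 1
C(7,4) = 35
C(7,4) = 35
dim_A + dim_B = 35 + 35 = 70


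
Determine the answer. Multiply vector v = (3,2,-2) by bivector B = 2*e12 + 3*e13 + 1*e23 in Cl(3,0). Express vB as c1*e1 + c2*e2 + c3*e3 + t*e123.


vB has grade-1 (vector) and grade-3 (trivector) parts: vB = (v _| B) + (v ^ B).
Vector part <vB>_1:
  e1: -v2*b12 - v3*b13 = -(2)*(2) - (-2)*(3) = 2
  e2: v1*b12 - v3*b23 = (3)*(2) - (-2)*(1) = 8
  e3: v1*b13 + v2*b23 = (3)*(3) + (2)*(1) = 11
Trivector part <vB>_3:
  e123: v1*b23 - v2*b13 + v3*b12 = (3)*(1) - (2)*(3) + (-2)*(2) = -7
vB = 2*e1 + 8*e2 + 11*e3 - 7*e123


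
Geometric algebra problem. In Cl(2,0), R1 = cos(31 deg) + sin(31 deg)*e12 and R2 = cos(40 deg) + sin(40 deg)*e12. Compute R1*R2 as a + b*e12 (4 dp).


Same-plane rotors commute and their half-angles add:
R1*R2 = cos(a1 + a2) + sin(a1 + a2)*e12.
a1 + a2 = 31 + 40 = 71 deg
cos(71 deg) = 0.3256
sin(71 deg) = 0.9455
R1*R2 = 0.3256 + 0.9455*e12


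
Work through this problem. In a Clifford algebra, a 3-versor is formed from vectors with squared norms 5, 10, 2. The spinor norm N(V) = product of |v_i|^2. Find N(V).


Spinor norm N(V) = |v1|^2 * |v2|^2 * ... * |v3|^2
= 5 * 10 * 2
Running product: 5, 50, 100
N(V) = 100


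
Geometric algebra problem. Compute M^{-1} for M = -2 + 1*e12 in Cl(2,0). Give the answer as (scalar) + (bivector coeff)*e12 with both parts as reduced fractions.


M = -2 + 1*e12, where e12^2 = -1.
Since M commutes with its reverse ~M = a - b*e12, M * ~M = a^2 - b^2*e12^2 = a^2 + b^2.
So M^{-1} = ~M / (a^2 + b^2) = (a - b*e12)/(a^2 + b^2).
a^2 + b^2 = 4 + 1 = 5
Scalar part = -2/5 = -2/5
Bivector coeff = -1/5 = -1/5
M^{-1} = -2/5 - 1/5*e12


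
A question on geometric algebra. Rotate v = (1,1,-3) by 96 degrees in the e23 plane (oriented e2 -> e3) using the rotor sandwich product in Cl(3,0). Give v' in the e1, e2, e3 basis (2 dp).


Rotor R = cos(48deg) - sin(48deg)*e23
Rotation angle theta = 2 * 48 = 96 degrees in the e23 plane (e2 -> e3).
The component perpendicular to the plane (e1) is invariant: v'_1 = v1 = 1.00
cos(96deg) = -0.1045, sin(96deg) = 0.9945
v'_2 = v2*cos(theta) - v3*sin(theta) = 1*(-0.1045) - (-3)*0.9945 = 2.88
v'_3 = v2*sin(theta) + v3*cos(theta) = 1*0.9945 + (-3)*(-0.1045) = 1.31
v' = 1.00*e1 + 2.88*e2 + 1.31*e3


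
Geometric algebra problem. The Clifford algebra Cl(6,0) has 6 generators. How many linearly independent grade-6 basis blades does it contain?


Number of grade-k basis blades in Cl(p,q) with n = p + q is C(n, k).
n = 6 + 0 = 6
C(6, 6) = 6! / (6! * 0!)
= 720 / (720 * 1)
= 1


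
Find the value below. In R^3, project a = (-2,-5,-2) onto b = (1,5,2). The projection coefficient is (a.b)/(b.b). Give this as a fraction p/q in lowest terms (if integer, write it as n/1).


Projection coefficient = (a . b) / (b . b)
a . b = (-2)*1 + (-5)*5 + (-2)*2
= -2 + (-25) + (-4) = -31
b . b = 1^2 + 5^2 + 2^2
= 1 + 25 + 4 = 30
Coefficient = -31/30
In lowest terms: -31/30


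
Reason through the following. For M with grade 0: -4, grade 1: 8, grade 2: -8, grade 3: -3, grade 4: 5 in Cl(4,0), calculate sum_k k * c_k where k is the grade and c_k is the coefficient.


Grade-weighted sum = sum of grade_k * coefficient_k
0*(-4) = 0
1*8 = 8
2*(-8) = -16
3*(-3) = -9
4*5 = 20
Total = 0 + 8 + (-16) + (-9) + 20 = 3


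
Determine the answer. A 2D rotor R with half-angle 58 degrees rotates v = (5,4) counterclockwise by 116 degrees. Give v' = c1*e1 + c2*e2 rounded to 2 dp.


Rotor R = cos(58deg) - sin(58deg)*e12
Rotation angle theta = 2 * 58 = 116 degrees
v' = R*v*~R rotates v by theta.
cos(116deg) = -0.4384, sin(116deg) = 0.8988
v'_1 = 5*cos(116deg) - 4*sin(116deg)
= 5*(-0.4384) - 4*0.8988
= -5.79
v'_2 = 5*sin(116deg) + 4*cos(116deg)
= 5*0.8988 + 4*(-0.4384)
= 2.74
v' = -5.79*e1 + 2.74*e2


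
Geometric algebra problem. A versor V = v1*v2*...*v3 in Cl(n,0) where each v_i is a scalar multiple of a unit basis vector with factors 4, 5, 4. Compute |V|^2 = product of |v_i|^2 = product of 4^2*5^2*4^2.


Each vector v_i has |v_i|^2 = s_i^2
Squared scales: 4^2 = 16, 5^2 = 25, 4^2 = 16
|V|^2 = 16 * 25 * 16
= 6400


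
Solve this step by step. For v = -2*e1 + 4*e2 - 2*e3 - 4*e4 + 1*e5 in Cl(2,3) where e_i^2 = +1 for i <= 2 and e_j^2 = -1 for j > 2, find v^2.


v^2 = sum of c_i^2 * e_i^2
Positive signature terms (e_i^2 = +1): (-2)^2 + 4^2 = 20
Negative signature terms (e_j^2 = -1): (-2)^2 + (-4)^2 + 1^2 = 21
v^2 = 20 - 21 = -1


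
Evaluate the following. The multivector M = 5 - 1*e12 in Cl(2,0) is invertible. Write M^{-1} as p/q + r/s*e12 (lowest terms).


M = 5 - 1*e12, where e12^2 = -1.
Since M commutes with its reverse ~M = a - b*e12, M * ~M = a^2 - b^2*e12^2 = a^2 + b^2.
So M^{-1} = ~M / (a^2 + b^2) = (a - b*e12)/(a^2 + b^2).
a^2 + b^2 = 25 + 1 = 26
Scalar part = 5/26 = 5/26
Bivector coeff = 1/26 = 1/26
M^{-1} = 5/26 + 1/26*e12


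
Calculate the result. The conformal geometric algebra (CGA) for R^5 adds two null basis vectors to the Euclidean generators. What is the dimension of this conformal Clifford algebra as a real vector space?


The conformal model of R^5 uses Cl(6,1): the 5 Euclidean generators plus two extra orthogonal generators e+ (e+^2 = +1) and e- (e-^2 = -1), from which the null vectors e0, einf are built.
Number of generators m = 5 + 2 = 7.
dim Cl(p,q) = 2^m = 2^7 = 128


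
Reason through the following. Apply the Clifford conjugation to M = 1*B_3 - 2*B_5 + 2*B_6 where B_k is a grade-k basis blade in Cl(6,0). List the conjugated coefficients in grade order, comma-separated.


Clifford conjugate sign for grade k: (-1)^(k(k+1)/2)
Grade 3: (-1)^(3*4/2) = (-1)^6 = 1, coeff 1 -> 1
Grade 5: (-1)^(5*6/2) = (-1)^15 = -1, coeff -2 -> 2
Grade 6: (-1)^(6*7/2) = (-1)^21 = -1, coeff 2 -> -2
Conjugated coefficients: 1, 2, -2


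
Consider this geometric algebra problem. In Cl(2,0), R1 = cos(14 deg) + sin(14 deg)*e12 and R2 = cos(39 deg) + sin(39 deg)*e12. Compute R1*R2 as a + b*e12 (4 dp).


Same-plane rotors commute and their half-angles add:
R1*R2 = cos(a1 + a2) + sin(a1 + a2)*e12.
a1 + a2 = 14 + 39 = 53 deg
cos(53 deg) = 0.6018
sin(53 deg) = 0.7986
R1*R2 = 0.6018 + 0.7986*e12


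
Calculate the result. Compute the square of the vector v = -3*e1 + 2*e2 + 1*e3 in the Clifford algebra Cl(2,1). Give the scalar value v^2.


v^2 = sum of c_i^2 * e_i^2
Positive signature terms (e_i^2 = +1): (-3)^2 + 2^2 = 13
Negative signature terms (e_j^2 = -1): 1^2 = 1
v^2 = 13 - 1 = 12


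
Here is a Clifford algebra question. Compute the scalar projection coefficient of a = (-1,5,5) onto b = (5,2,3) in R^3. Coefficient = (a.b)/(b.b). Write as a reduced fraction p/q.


Projection coefficient = (a . b) / (b . b)
a . b = (-1)*5 + 5*2 + 5*3
= -5 + 10 + 15 = 20
b . b = 5^2 + 2^2 + 3^2
= 25 + 4 + 9 = 38
Coefficient = 20/38
In lowest terms: 10/19


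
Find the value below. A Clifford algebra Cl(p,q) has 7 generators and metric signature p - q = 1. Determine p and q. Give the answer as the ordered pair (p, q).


We need p + q = 7 and p - q = 1.
Adding: 2p = 7 + 1 = 8, so p = 4.
Then q = 7 - 4 = 3.
(p, q) = (4, 3)


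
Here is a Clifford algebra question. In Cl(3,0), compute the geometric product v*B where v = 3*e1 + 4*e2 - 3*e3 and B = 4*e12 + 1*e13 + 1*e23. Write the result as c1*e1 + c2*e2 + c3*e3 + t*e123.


vB has grade-1 (vector) and grade-3 (trivector) parts: vB = (v _| B) + (v ^ B).
Vector part <vB>_1:
  e1: -v2*b12 - v3*b13 = -(4)*(4) - (-3)*(1) = -13
  e2: v1*b12 - v3*b23 = (3)*(4) - (-3)*(1) = 15
  e3: v1*b13 + v2*b23 = (3)*(1) + (4)*(1) = 7
Trivector part <vB>_3:
  e123: v1*b23 - v2*b13 + v3*b12 = (3)*(1) - (4)*(1) + (-3)*(4) = -13
vB = -13*e1 + 15*e2 + 7*e3 - 13*e123


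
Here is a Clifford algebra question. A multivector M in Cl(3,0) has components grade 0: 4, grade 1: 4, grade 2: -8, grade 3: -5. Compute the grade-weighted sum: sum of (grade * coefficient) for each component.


Grade-weighted sum = sum of grade_k * coefficient_k
0*4 = 0
1*4 = 4
2*(-8) = -16
3*(-5) = -15
Total = 0 + 4 + (-16) + (-15) = -27


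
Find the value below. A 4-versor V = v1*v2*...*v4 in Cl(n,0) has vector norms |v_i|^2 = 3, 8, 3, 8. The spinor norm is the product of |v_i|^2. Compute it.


Spinor norm N(V) = |v1|^2 * |v2|^2 * ... * |v4|^2
= 3 * 8 * 3 * 8
Running product: 3, 24, 72, 576
N(V) = 576


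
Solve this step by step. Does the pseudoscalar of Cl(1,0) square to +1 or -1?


The pseudoscalar I = e1...e_n (product of all n generators) of Cl(p,q) satisfies I^2 = (-1)^(q + n(n-1)/2).
p = 1, q = 0, n = p + q = 1
n(n-1)/2 = 1 * 0 / 2 = 0
Exponent = q + n(n-1)/2 = 0 + 0 = 0
I^2 = (-1)^0 = +1


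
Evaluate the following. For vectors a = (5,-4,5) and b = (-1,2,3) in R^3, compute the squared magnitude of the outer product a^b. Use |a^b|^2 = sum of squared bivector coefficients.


a wedge b = (a1*b2 - a2*b1)*e12 + (a1*b3 - a3*b1)*e13 + (a2*b3 - a3*b2)*e23
e12 coeff: 5*2 - (-4)*(-1) = 10 - 4 = 6
e13 coeff: 5*3 - 5*(-1) = 15 - (-5) = 20
e23 coeff: (-4)*3 - 5*2 = -12 - 10 = -22
|a wedge b|^2 = 6^2 + 20^2 + (-22)^2
= 36 + 400 + 484
= 920


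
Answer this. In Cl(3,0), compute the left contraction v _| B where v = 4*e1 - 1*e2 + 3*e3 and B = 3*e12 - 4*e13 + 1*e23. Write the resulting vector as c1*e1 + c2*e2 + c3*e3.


Left contraction v _| B = <vB>_1 (grade-1 part of the geometric product vB).
Using e1_|e12 = e2, e2_|e12 = -e1, e1_|e13 = e3, e3_|e13 = -e1, e2_|e23 = e3, e3_|e23 = -e2:
e1 coeff: -v2*b12 - v3*b13 = -(-1)*(3) - (3)*(-4) = 15
e2 coeff: v1*b12 - v3*b23 = (4)*(3) - (3)*(1) = 9
e3 coeff: v1*b13 + v2*b23 = (4)*(-4) + (-1)*(1) = -17
v _| B = 15*e1 + 9*e2 - 17*e3


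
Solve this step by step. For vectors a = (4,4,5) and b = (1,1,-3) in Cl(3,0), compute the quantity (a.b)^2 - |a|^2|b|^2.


a . b = 4*1 + 4*1 + 5*(-3)
= 4 + 4 + (-15) = -7
|a|^2 = 4^2 + 4^2 + 5^2 = 57
|b|^2 = 1^2 + 1^2 + (-3)^2 = 11
(a.b)^2 = (-7)^2 = 49
|a|^2 * |b|^2 = 57 * 11 = 627
Result = 49 - 627 = -578


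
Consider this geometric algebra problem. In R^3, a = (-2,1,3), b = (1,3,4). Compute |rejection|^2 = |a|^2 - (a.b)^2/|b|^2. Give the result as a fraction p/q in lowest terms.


|a|^2 = (-2)^2 + 1^2 + 3^2 = 14
|b|^2 = 1^2 + 3^2 + 4^2 = 26
a . b = (-2)*1 + 1*3 + 3*4 = 13
(a.b)^2 = 13^2 = 169
|rej|^2 = 14 - 169/26
= (364 - 169)/26
= 195/26
In lowest terms: 15/2


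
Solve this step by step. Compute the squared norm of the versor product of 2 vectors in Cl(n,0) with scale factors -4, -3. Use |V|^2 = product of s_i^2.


Each vector v_i has |v_i|^2 = s_i^2
Squared scales: (-4)^2 = 16, (-3)^2 = 9
|V|^2 = 16 * 9
= 144


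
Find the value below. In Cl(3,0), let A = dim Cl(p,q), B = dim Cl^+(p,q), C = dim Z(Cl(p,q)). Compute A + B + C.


n = 3 + 0 = 3
Total dim = 2^3 = 8
Even subalgebra dim = 2^2 = 4
n is odd, so center dim = 2
Sum = 8 + 4 + 2 = 14
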